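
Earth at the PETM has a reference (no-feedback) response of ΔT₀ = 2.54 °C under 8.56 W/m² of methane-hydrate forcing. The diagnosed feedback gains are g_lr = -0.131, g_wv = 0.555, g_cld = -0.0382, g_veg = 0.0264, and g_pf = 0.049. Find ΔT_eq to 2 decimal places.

Total gain g = -0.131 + 0.555 − 0.0382 + 0.0264 + 0.049 = 0.4612.
Amplification A = 1/(1 − 0.4612) = 1.856.
ΔT = 2.54 × 1.856 = 4.71 °C.

4.71 °C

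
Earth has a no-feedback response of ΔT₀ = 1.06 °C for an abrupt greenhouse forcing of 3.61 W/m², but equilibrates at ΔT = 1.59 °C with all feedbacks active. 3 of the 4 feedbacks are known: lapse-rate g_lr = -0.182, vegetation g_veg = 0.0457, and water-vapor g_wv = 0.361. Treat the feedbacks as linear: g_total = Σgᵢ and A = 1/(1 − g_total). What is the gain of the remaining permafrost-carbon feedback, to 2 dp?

Amplification A = ΔT/ΔT₀ = 1.59/1.06 = 1.5.
Total gain g = 1 − 1/A = 1 − 1/1.5 = 0.3333.
Known gains sum to -0.182 + 0.0457 + 0.361 = 0.2247.
g_pf = 0.3333 − 0.2247 = 0.11.

0.11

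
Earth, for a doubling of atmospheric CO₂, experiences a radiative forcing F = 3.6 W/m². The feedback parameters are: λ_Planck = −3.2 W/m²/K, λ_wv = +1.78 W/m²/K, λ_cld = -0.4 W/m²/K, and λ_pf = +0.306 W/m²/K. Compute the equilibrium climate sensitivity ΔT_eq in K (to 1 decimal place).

2.4 K

Net feedback parameter λ = (−3.2) + (+1.78) + (-0.4) + (+0.306) = -1.514 W/m²/K.
ΔT = −F/λ = −3.6/(-1.514) = 2.4 K.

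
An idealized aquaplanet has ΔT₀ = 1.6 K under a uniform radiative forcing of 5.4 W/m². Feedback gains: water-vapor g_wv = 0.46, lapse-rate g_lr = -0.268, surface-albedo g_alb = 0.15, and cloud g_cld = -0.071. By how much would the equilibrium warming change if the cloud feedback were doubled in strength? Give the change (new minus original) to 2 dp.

Original: g = 0.271, ΔT = 1.6/(1−0.271) = 2.1948 K.
With doubled cloud: g' = 0.2, ΔT' = 1.6/(1−0.2) = 2.0000 K.
Change = 2.0000 − 2.1948 = -0.19 K.

-0.19 K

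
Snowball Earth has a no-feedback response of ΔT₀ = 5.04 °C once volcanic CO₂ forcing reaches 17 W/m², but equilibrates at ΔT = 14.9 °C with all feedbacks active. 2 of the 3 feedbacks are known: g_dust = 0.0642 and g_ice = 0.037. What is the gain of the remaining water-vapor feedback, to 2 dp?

0.56

Amplification A = ΔT/ΔT₀ = 14.9/5.04 = 2.956.
Total gain g = 1 − 1/A = 1 − 1/2.956 = 0.6617.
Known gains sum to 0.0642 + 0.037 = 0.1012.
g_wv = 0.6617 − 0.1012 = 0.56.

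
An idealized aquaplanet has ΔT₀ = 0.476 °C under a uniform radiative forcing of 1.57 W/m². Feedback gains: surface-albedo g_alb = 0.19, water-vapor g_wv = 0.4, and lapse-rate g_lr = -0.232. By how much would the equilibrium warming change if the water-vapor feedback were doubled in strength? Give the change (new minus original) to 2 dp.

Original: g = 0.358, ΔT = 0.476/(1−0.358) = 0.7414 °C.
With doubled water-vapor: g' = 0.758, ΔT' = 0.476/(1−0.758) = 1.9669 °C.
Change = 1.9669 − 0.7414 = 1.23 °C.

1.23 °C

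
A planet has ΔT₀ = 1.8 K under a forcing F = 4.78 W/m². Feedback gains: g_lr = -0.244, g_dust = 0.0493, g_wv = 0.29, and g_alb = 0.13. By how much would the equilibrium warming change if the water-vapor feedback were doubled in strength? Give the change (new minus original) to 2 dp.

1.39 K

Original: g = 0.2253, ΔT = 1.8/(1−0.2253) = 2.3235 K.
With doubled water-vapor: g' = 0.5153, ΔT' = 1.8/(1−0.5153) = 3.7136 K.
Change = 3.7136 − 2.3235 = 1.39 K.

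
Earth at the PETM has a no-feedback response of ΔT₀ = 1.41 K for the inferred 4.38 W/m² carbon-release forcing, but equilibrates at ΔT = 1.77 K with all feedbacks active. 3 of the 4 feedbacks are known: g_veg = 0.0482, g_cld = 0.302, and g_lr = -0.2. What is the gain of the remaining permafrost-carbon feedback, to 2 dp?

0.05

Amplification A = ΔT/ΔT₀ = 1.77/1.41 = 1.255.
Total gain g = 1 − 1/A = 1 − 1/1.255 = 0.2032.
Known gains sum to 0.0482 + 0.302 − 0.2 = 0.1502.
g_pf = 0.2032 − 0.1502 = 0.05.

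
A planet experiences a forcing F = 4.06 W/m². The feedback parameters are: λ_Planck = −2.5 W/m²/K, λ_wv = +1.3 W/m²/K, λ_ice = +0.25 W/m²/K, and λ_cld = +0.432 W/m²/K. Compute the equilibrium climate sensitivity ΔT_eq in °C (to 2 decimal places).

7.84 °C

Net feedback parameter λ = (−2.5) + (+1.3) + (+0.25) + (+0.432) = -0.518 W/m²/K.
ΔT = −F/λ = −4.06/(-0.518) = 7.84 °C.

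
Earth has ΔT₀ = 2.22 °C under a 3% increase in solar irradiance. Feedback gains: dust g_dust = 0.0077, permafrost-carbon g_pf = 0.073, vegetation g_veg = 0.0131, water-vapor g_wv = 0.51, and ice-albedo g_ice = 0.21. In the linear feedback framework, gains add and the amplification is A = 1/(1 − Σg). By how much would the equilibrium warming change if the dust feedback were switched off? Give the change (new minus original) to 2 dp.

Original: g = 0.8138, ΔT = 2.22/(1−0.8138) = 11.9227 °C.
Without dust: g' = 0.8061, ΔT' = 2.22/(1−0.8061) = 11.4492 °C.
Change = 11.4492 − 11.9227 = -0.47 °C.

-0.47 °C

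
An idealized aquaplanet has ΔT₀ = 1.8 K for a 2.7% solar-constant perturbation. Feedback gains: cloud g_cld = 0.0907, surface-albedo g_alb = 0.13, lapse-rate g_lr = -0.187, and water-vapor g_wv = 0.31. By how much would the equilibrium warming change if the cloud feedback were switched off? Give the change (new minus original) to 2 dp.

Original: g = 0.3437, ΔT = 1.8/(1−0.3437) = 2.7426 K.
Without cloud: g' = 0.253, ΔT' = 1.8/(1−0.253) = 2.4096 K.
Change = 2.4096 − 2.7426 = -0.33 K.

-0.33 K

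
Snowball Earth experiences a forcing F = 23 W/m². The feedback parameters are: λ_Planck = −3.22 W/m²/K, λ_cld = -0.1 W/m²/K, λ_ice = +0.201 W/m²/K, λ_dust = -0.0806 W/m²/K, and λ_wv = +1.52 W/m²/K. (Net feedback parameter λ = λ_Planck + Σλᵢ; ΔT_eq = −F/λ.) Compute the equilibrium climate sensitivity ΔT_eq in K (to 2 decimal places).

Net feedback parameter λ = (−3.22) + (-0.1) + (+0.201) + (-0.0806) + (+1.52) = -1.6796 W/m²/K.
ΔT = −F/λ = −23/(-1.6796) = 13.69 K.

13.69 K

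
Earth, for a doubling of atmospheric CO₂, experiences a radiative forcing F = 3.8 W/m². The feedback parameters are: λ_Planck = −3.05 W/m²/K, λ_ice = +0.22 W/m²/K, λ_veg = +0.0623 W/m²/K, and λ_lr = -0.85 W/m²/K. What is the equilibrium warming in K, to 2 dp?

Net feedback parameter λ = (−3.05) + (+0.22) + (+0.0623) + (-0.85) = -3.6177 W/m²/K.
ΔT = −F/λ = −3.8/(-3.6177) = 1.05 K.

1.05 K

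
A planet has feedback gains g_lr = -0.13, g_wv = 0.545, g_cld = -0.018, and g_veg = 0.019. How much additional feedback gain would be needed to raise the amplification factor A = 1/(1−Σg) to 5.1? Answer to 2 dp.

Current total gain = 0.416.
Target gain for A = 5.1: g* = 1 − 1/5.1 = 0.8039.
Additional gain needed = 0.8039 − 0.416 = 0.39.

0.39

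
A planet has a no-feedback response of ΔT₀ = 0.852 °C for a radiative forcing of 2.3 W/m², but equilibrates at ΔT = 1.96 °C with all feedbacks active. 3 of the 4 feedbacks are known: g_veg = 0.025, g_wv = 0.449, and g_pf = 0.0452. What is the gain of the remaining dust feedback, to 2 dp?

0.05

Amplification A = ΔT/ΔT₀ = 1.96/0.852 = 2.3.
Total gain g = 1 − 1/A = 1 − 1/2.3 = 0.5652.
Known gains sum to 0.025 + 0.449 + 0.0452 = 0.5192.
g_dust = 0.5652 − 0.5192 = 0.05.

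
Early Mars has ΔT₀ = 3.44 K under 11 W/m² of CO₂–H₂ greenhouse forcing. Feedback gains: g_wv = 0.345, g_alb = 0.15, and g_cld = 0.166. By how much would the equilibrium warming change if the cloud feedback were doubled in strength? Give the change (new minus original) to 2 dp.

9.74 K

Original: g = 0.661, ΔT = 3.44/(1−0.661) = 10.1475 K.
With doubled cloud: g' = 0.827, ΔT' = 3.44/(1−0.827) = 19.8844 K.
Change = 19.8844 − 10.1475 = 9.74 K.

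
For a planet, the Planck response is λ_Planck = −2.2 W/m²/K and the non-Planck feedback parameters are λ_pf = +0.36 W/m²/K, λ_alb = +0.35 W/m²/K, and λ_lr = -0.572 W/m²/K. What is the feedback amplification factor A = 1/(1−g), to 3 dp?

Convert to gains: g_pf = 0.36/2.2 = 0.1636; g_alb = 0.35/2.2 = 0.1591; g_lr = -0.572/2.2 = -0.26.
Total gain g = 0.0627.
A = 1/(1 − 0.0627) = 1.067.

1.067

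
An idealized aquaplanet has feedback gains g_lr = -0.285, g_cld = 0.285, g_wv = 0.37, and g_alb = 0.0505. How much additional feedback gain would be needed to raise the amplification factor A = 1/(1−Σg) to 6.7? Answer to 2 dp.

Current total gain = 0.4205.
Target gain for A = 6.7: g* = 1 − 1/6.7 = 0.8507.
Additional gain needed = 0.8507 − 0.4205 = 0.43.

0.43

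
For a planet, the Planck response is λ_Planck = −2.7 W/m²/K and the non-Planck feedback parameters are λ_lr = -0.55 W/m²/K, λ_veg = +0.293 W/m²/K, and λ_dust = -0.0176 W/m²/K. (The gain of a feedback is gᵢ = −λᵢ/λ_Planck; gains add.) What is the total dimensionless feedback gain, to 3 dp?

-0.102

Convert to gains: g_lr = -0.55/2.7 = -0.2037; g_veg = 0.293/2.7 = 0.1085; g_dust = -0.0176/2.7 = -0.006519.
Total gain g = -0.101719.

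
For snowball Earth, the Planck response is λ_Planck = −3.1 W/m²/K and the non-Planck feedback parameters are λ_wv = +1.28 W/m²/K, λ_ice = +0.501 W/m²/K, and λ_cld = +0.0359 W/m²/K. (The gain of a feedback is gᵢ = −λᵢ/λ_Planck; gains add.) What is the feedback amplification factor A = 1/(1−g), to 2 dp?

Convert to gains: g_wv = 1.28/3.1 = 0.4129; g_ice = 0.501/3.1 = 0.1616; g_cld = 0.0359/3.1 = 0.01158.
Total gain g = 0.58608.
A = 1/(1 − 0.58608) = 2.42.

2.42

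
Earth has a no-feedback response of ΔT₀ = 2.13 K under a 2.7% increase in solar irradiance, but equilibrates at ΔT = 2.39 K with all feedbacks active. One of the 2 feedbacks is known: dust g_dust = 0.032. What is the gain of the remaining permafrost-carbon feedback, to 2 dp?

0.08

Amplification A = ΔT/ΔT₀ = 2.39/2.13 = 1.122.
Total gain g = 1 − 1/A = 1 − 1/1.122 = 0.1087.
The known gain is 0.032.
g_pf = 0.1087 − 0.032 = 0.08.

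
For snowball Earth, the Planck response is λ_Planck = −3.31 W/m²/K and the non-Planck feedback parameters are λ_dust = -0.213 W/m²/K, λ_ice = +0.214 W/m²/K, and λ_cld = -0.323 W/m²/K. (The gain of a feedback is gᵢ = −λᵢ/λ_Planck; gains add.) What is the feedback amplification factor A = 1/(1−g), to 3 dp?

0.911

Convert to gains: g_dust = -0.213/3.31 = -0.06435; g_ice = 0.214/3.31 = 0.06465; g_cld = -0.323/3.31 = -0.09758.
Total gain g = -0.09728.
A = 1/(1 + 0.09728) = 0.911.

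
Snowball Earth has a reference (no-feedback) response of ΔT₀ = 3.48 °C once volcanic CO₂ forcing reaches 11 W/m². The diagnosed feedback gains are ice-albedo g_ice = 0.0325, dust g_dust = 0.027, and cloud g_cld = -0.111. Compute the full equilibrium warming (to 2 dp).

Total gain g = 0.0325 + 0.027 − 0.111 = -0.0515.
Amplification A = 1/(1 + 0.0515) = 0.951.
ΔT = 3.48 × 0.951 = 3.31 °C.

3.31 °C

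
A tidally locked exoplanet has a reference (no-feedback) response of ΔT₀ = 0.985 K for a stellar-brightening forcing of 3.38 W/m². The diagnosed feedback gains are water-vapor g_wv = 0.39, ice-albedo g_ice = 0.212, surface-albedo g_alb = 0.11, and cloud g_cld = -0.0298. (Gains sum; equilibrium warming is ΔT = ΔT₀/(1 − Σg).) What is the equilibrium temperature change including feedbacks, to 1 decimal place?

Total gain g = 0.39 + 0.212 + 0.11 − 0.0298 = 0.6822.
Amplification A = 1/(1 − 0.6822) = 3.147.
ΔT = 0.985 × 3.147 = 3.1 K.

3.1 K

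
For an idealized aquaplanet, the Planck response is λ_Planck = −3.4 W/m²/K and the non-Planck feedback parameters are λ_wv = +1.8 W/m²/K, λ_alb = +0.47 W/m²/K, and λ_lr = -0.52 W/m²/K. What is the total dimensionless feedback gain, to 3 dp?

0.515

Convert to gains: g_wv = 1.8/3.4 = 0.5294; g_alb = 0.47/3.4 = 0.1382; g_lr = -0.52/3.4 = -0.1529.
Total gain g = 0.5147.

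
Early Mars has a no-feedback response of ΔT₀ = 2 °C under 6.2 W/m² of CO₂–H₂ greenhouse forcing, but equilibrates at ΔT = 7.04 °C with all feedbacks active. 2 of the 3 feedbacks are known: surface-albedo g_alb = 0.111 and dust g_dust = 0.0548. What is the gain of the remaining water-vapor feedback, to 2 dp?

Amplification A = ΔT/ΔT₀ = 7.04/2 = 3.52.
Total gain g = 1 − 1/A = 1 − 1/3.52 = 0.7159.
Known gains sum to 0.111 + 0.0548 = 0.1658.
g_wv = 0.7159 − 0.1658 = 0.55.

0.55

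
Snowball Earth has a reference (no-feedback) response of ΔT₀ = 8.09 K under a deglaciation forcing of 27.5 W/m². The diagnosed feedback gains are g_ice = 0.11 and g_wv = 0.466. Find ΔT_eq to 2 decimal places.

Total gain g = 0.11 + 0.466 = 0.576.
Amplification A = 1/(1 − 0.576) = 2.358.
ΔT = 8.09 × 2.358 = 19.08 K.

19.08 K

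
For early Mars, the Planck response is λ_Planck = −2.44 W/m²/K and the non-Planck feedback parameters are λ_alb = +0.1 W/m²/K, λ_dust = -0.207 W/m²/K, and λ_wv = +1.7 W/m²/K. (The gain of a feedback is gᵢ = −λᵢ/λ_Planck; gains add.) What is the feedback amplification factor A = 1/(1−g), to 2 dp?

2.88

Convert to gains: g_alb = 0.1/2.44 = 0.04098; g_dust = -0.207/2.44 = -0.08484; g_wv = 1.7/2.44 = 0.6967.
Total gain g = 0.65284.
A = 1/(1 − 0.65284) = 2.88.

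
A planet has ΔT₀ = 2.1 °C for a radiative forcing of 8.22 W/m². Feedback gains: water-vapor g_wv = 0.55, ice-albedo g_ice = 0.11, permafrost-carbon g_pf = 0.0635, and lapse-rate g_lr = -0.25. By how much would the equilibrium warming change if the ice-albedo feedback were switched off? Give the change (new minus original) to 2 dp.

-0.69 °C

Original: g = 0.4735, ΔT = 2.1/(1−0.4735) = 3.9886 °C.
Without ice-albedo: g' = 0.3635, ΔT' = 2.1/(1−0.3635) = 3.2993 °C.
Change = 3.2993 − 3.9886 = -0.69 °C.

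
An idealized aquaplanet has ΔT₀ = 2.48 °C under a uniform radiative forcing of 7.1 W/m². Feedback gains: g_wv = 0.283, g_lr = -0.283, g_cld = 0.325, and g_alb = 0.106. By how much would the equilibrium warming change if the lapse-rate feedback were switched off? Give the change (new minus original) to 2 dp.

4.31 °C

Original: g = 0.431, ΔT = 2.48/(1−0.431) = 4.3585 °C.
Without lapse-rate: g' = 0.714, ΔT' = 2.48/(1−0.714) = 8.6713 °C.
Change = 8.6713 − 4.3585 = 4.31 °C.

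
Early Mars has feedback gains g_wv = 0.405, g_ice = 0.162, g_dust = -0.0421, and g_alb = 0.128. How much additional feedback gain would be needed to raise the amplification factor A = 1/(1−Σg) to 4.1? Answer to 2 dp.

Current total gain = 0.6529.
Target gain for A = 4.1: g* = 1 − 1/4.1 = 0.7561.
Additional gain needed = 0.7561 − 0.6529 = 0.10.

0.10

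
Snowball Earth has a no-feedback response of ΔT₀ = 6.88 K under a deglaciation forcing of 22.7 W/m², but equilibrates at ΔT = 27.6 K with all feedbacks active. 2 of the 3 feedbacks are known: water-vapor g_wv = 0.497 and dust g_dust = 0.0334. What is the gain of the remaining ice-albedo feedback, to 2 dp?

Amplification A = ΔT/ΔT₀ = 27.6/6.88 = 4.012.
Total gain g = 1 − 1/A = 1 − 1/4.012 = 0.7507.
Known gains sum to 0.497 + 0.0334 = 0.5304.
g_ice = 0.7507 − 0.5304 = 0.22.

0.22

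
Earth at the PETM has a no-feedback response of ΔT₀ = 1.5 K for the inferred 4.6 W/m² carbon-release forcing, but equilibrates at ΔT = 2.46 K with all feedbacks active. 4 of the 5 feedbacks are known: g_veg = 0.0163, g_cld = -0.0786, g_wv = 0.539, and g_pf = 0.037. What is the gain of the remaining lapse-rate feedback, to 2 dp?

-0.12

Amplification A = ΔT/ΔT₀ = 2.46/1.5 = 1.64.
Total gain g = 1 − 1/A = 1 − 1/1.64 = 0.3902.
Known gains sum to 0.0163 − 0.0786 + 0.539 + 0.037 = 0.5137.
g_lr = 0.3902 − 0.5137 = -0.12.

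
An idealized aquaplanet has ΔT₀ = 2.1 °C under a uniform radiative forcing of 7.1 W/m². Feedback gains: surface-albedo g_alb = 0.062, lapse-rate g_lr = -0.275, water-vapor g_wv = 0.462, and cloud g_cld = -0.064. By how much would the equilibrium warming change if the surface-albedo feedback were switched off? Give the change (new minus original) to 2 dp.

-0.18 °C

Original: g = 0.185, ΔT = 2.1/(1−0.185) = 2.5767 °C.
Without surface-albedo: g' = 0.123, ΔT' = 2.1/(1−0.123) = 2.3945 °C.
Change = 2.3945 − 2.5767 = -0.18 °C.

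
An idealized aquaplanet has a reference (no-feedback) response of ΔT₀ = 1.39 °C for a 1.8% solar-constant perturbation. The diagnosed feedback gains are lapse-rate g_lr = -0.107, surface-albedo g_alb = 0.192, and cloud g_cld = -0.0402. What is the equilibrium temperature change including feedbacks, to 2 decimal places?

1.46 °C

Total gain g = -0.107 + 0.192 − 0.0402 = 0.0448.
Amplification A = 1/(1 − 0.0448) = 1.047.
ΔT = 1.39 × 1.047 = 1.46 °C.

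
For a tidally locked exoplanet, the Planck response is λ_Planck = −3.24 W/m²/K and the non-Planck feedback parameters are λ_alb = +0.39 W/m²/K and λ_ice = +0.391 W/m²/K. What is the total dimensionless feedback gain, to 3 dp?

0.241

Convert to gains: g_alb = 0.39/3.24 = 0.1204; g_ice = 0.391/3.24 = 0.1207.
Total gain g = 0.2411.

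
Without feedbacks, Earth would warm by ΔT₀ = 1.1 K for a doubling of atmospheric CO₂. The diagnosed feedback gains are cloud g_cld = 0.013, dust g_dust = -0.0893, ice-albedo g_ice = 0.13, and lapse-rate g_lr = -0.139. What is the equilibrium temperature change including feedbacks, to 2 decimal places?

Total gain g = 0.013 − 0.0893 + 0.13 − 0.139 = -0.0853.
Amplification A = 1/(1 + 0.0853) = 0.9214.
ΔT = 1.1 × 0.9214 = 1.01 K.

1.01 K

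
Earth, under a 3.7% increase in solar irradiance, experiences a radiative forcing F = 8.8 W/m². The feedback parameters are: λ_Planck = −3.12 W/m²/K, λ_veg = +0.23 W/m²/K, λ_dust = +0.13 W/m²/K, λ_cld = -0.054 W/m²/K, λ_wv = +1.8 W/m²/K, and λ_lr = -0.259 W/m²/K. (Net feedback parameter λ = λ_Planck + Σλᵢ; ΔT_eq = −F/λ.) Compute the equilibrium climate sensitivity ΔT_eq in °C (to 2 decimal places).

6.91 °C

Net feedback parameter λ = (−3.12) + (+0.23) + (+0.13) + (-0.054) + (+1.8) + (-0.259) = -1.273 W/m²/K.
ΔT = −F/λ = −8.8/(-1.273) = 6.91 °C.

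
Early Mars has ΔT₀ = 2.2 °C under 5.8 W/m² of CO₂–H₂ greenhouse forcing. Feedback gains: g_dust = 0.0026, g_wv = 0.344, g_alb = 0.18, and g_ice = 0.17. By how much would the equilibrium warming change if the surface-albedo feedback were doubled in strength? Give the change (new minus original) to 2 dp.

10.58 °C

Original: g = 0.6966, ΔT = 2.2/(1−0.6966) = 7.2512 °C.
With doubled surface-albedo: g' = 0.8766, ΔT' = 2.2/(1−0.8766) = 17.8282 °C.
Change = 17.8282 − 7.2512 = 10.58 °C.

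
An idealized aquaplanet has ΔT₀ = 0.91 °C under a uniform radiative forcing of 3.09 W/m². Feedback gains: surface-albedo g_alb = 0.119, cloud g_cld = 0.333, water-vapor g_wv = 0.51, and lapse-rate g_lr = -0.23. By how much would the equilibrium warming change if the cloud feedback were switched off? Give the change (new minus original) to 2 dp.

Original: g = 0.732, ΔT = 0.91/(1−0.732) = 3.3955 °C.
Without cloud: g' = 0.399, ΔT' = 0.91/(1−0.399) = 1.5141 °C.
Change = 1.5141 − 3.3955 = -1.88 °C.

-1.88 °C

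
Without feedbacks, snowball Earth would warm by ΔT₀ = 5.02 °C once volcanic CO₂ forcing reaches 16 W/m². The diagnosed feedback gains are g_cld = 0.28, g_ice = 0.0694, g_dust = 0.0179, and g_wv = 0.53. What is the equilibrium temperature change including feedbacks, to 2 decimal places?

48.88 °C

Total gain g = 0.28 + 0.0694 + 0.0179 + 0.53 = 0.8973.
Amplification A = 1/(1 − 0.8973) = 9.737.
ΔT = 5.02 × 9.737 = 48.88 °C.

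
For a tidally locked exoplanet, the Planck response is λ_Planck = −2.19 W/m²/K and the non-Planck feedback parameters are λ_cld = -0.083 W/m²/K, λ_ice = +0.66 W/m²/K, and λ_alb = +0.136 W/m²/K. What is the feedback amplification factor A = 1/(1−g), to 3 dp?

Convert to gains: g_cld = -0.083/2.19 = -0.0379; g_ice = 0.66/2.19 = 0.3014; g_alb = 0.136/2.19 = 0.0621.
Total gain g = 0.3256.
A = 1/(1 − 0.3256) = 1.483.

1.483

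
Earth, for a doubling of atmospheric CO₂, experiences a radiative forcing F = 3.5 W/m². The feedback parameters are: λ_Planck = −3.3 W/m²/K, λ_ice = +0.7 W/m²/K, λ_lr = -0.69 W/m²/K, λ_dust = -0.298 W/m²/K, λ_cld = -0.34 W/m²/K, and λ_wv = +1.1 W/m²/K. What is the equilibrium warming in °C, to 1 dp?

Net feedback parameter λ = (−3.3) + (+0.7) + (-0.69) + (-0.298) + (-0.34) + (+1.1) = -2.828 W/m²/K.
ΔT = −F/λ = −3.5/(-2.828) = 1.2 °C.

1.2 °C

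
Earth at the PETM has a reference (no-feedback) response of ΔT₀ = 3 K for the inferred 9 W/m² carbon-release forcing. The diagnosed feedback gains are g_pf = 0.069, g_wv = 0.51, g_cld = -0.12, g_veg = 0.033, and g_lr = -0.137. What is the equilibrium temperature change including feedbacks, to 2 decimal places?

4.65 K

Total gain g = 0.069 + 0.51 − 0.12 + 0.033 − 0.137 = 0.355.
Amplification A = 1/(1 − 0.355) = 1.55.
ΔT = 3 × 1.55 = 4.65 K.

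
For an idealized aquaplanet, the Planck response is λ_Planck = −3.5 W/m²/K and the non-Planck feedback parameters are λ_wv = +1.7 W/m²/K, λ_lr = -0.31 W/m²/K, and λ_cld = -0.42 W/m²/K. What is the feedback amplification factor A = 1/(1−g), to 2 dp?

1.38

Convert to gains: g_wv = 1.7/3.5 = 0.4857; g_lr = -0.31/3.5 = -0.08857; g_cld = -0.42/3.5 = -0.12.
Total gain g = 0.27713.
A = 1/(1 − 0.27713) = 1.38.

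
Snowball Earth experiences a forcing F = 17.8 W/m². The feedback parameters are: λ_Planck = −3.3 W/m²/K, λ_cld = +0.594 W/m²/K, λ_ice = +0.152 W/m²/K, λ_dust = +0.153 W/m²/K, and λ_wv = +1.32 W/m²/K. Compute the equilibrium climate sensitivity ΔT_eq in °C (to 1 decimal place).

16.5 °C

Net feedback parameter λ = (−3.3) + (+0.594) + (+0.152) + (+0.153) + (+1.32) = -1.081 W/m²/K.
ΔT = −F/λ = −17.8/(-1.081) = 16.5 °C.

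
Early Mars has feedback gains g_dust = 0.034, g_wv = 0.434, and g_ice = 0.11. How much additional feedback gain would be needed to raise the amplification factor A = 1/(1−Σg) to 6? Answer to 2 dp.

Current total gain = 0.578.
Target gain for A = 6: g* = 1 − 1/6 = 0.8333.
Additional gain needed = 0.8333 − 0.578 = 0.26.

0.26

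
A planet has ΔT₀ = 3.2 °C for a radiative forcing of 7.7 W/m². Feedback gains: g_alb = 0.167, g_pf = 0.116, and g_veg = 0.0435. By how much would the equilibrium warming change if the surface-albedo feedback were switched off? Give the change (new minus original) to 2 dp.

-0.94 °C

Original: g = 0.3265, ΔT = 3.2/(1−0.3265) = 4.7513 °C.
Without surface-albedo: g' = 0.1595, ΔT' = 3.2/(1−0.1595) = 3.8073 °C.
Change = 3.8073 − 4.7513 = -0.94 °C.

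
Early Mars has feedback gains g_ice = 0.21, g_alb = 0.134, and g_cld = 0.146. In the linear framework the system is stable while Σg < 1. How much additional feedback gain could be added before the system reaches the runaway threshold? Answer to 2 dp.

Current total gain = 0.21 + 0.134 + 0.146 = 0.49.
Margin to runaway = 1 − 0.49 = 0.51.

0.51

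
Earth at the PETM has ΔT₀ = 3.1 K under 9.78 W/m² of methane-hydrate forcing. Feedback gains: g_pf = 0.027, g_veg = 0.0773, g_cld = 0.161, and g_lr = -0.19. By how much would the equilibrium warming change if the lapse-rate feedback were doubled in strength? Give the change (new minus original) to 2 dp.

-0.57 K

Original: g = 0.0753, ΔT = 3.1/(1−0.0753) = 3.3524 K.
With doubled lapse-rate: g' = -0.1147, ΔT' = 3.1/(1+0.1147) = 2.7810 K.
Change = 2.7810 − 3.3524 = -0.57 K.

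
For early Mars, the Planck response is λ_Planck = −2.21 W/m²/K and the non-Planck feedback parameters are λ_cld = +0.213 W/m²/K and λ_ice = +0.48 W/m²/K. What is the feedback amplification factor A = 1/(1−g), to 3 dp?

1.457

Convert to gains: g_cld = 0.213/2.21 = 0.09638; g_ice = 0.48/2.21 = 0.2172.
Total gain g = 0.31358.
A = 1/(1 − 0.31358) = 1.457.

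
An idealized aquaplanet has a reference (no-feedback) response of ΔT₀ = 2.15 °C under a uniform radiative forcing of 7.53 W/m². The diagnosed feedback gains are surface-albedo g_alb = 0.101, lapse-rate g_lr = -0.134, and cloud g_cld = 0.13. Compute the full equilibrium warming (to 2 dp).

2.38 °C

Total gain g = 0.101 − 0.134 + 0.13 = 0.097.
Amplification A = 1/(1 − 0.097) = 1.107.
ΔT = 2.15 × 1.107 = 2.38 °C.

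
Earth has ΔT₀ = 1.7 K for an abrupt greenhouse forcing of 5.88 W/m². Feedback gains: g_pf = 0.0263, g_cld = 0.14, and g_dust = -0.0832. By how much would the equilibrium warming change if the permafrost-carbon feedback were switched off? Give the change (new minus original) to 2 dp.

Original: g = 0.0831, ΔT = 1.7/(1−0.0831) = 1.8541 K.
Without permafrost-carbon: g' = 0.0568, ΔT' = 1.7/(1−0.0568) = 1.8024 K.
Change = 1.8024 − 1.8541 = -0.05 K.

-0.05 K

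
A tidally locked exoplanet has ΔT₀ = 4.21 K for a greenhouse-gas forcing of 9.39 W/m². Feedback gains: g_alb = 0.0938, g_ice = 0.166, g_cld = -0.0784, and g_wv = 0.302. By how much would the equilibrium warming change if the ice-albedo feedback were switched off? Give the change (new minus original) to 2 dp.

Original: g = 0.4834, ΔT = 4.21/(1−0.4834) = 8.1494 K.
Without ice-albedo: g' = 0.3174, ΔT' = 4.21/(1−0.3174) = 6.1676 K.
Change = 6.1676 − 8.1494 = -1.98 K.

-1.98 K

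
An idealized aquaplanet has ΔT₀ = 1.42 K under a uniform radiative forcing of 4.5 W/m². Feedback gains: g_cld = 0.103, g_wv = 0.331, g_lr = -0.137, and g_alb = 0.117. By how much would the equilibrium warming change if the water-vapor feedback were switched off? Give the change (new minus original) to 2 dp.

Original: g = 0.414, ΔT = 1.42/(1−0.414) = 2.4232 K.
Without water-vapor: g' = 0.083, ΔT' = 1.42/(1−0.083) = 1.5485 K.
Change = 1.5485 − 2.4232 = -0.87 K.

-0.87 K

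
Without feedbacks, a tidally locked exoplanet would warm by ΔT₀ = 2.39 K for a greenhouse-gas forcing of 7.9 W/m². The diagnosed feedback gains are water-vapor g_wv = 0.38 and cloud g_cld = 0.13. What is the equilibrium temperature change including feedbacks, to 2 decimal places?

4.88 K

Total gain g = 0.38 + 0.13 = 0.51.
Amplification A = 1/(1 − 0.51) = 2.041.
ΔT = 2.39 × 2.041 = 4.88 K.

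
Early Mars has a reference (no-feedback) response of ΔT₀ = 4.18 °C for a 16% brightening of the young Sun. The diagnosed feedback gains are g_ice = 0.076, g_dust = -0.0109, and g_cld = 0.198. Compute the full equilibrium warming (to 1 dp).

5.7 °C

Total gain g = 0.076 − 0.0109 + 0.198 = 0.2631.
Amplification A = 1/(1 − 0.2631) = 1.357.
ΔT = 4.18 × 1.357 = 5.7 °C.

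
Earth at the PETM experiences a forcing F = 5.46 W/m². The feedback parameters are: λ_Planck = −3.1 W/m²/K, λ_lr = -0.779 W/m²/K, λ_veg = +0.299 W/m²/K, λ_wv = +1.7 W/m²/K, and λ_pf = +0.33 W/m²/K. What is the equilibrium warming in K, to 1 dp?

3.5 K

Net feedback parameter λ = (−3.1) + (-0.779) + (+0.299) + (+1.7) + (+0.33) = -1.55 W/m²/K.
ΔT = −F/λ = −5.46/(-1.55) = 3.5 K.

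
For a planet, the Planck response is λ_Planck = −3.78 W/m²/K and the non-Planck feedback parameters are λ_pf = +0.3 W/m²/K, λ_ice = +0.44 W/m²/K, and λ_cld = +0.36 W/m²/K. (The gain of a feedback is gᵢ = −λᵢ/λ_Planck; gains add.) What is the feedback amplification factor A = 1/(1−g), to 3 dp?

Convert to gains: g_pf = 0.3/3.78 = 0.07937; g_ice = 0.44/3.78 = 0.1164; g_cld = 0.36/3.78 = 0.09524.
Total gain g = 0.29101.
A = 1/(1 − 0.29101) = 1.410.

1.410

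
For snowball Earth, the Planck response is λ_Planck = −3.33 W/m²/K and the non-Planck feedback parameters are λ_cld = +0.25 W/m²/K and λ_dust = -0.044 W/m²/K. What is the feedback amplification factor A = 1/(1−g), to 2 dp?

Convert to gains: g_cld = 0.25/3.33 = 0.07508; g_dust = -0.044/3.33 = -0.01321.
Total gain g = 0.06187.
A = 1/(1 − 0.06187) = 1.07.

1.07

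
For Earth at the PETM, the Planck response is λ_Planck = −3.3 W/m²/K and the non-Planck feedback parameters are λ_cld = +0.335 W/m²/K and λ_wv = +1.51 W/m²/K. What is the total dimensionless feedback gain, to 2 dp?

0.56

Convert to gains: g_cld = 0.335/3.3 = 0.1015; g_wv = 1.51/3.3 = 0.4576.
Total gain g = 0.5591.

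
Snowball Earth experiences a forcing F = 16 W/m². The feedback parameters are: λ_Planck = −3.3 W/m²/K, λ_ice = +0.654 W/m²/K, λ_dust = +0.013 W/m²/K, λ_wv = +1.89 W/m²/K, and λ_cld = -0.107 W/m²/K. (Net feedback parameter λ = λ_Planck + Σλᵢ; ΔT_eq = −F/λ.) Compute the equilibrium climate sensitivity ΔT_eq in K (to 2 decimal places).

Net feedback parameter λ = (−3.3) + (+0.654) + (+0.013) + (+1.89) + (-0.107) = -0.85 W/m²/K.
ΔT = −F/λ = −16/(-0.85) = 18.82 K.

18.82 K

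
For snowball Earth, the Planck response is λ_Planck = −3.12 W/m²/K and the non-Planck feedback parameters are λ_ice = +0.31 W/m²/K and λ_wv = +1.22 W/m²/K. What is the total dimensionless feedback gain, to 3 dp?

Convert to gains: g_ice = 0.31/3.12 = 0.09936; g_wv = 1.22/3.12 = 0.391.
Total gain g = 0.49036.

0.490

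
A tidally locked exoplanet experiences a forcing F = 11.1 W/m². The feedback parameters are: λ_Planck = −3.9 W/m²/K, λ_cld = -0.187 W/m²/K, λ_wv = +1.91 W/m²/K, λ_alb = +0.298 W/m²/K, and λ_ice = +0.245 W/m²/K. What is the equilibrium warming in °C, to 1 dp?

6.8 °C

Net feedback parameter λ = (−3.9) + (-0.187) + (+1.91) + (+0.298) + (+0.245) = -1.634 W/m²/K.
ΔT = −F/λ = −11.1/(-1.634) = 6.8 °C.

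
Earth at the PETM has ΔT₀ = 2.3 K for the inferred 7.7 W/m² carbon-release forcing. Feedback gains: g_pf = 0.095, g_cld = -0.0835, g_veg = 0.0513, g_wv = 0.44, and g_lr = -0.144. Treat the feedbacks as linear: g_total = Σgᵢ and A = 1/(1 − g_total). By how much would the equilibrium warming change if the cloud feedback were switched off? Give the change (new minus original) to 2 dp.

Original: g = 0.3588, ΔT = 2.3/(1−0.3588) = 3.5870 K.
Without cloud: g' = 0.4423, ΔT' = 2.3/(1−0.4423) = 4.1241 K.
Change = 4.1241 − 3.5870 = 0.54 K.

0.54 K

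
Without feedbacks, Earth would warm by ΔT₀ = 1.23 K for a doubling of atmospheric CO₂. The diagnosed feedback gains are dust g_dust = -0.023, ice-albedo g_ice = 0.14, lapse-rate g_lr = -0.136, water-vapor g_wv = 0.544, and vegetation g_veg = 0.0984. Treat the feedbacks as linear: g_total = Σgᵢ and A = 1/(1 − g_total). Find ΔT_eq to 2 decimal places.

Total gain g = -0.023 + 0.14 − 0.136 + 0.544 + 0.0984 = 0.6234.
Amplification A = 1/(1 − 0.6234) = 2.655.
ΔT = 1.23 × 2.655 = 3.27 K.

3.27 K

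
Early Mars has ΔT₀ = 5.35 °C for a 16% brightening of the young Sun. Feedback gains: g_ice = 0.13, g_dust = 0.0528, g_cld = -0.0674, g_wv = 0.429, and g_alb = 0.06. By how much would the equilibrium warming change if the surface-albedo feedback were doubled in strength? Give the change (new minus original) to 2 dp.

2.42 °C

Original: g = 0.6044, ΔT = 5.35/(1−0.6044) = 13.5238 °C.
With doubled surface-albedo: g' = 0.6644, ΔT' = 5.35/(1−0.6644) = 15.9416 °C.
Change = 15.9416 − 13.5238 = 2.42 °C.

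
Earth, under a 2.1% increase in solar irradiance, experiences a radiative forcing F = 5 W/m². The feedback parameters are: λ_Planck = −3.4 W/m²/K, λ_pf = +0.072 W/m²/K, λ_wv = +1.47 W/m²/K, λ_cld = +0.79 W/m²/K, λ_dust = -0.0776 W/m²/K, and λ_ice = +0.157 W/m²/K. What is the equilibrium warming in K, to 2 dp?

Net feedback parameter λ = (−3.4) + (+0.072) + (+1.47) + (+0.79) + (-0.0776) + (+0.157) = -0.9886 W/m²/K.
ΔT = −F/λ = −5/(-0.9886) = 5.06 K.

5.06 K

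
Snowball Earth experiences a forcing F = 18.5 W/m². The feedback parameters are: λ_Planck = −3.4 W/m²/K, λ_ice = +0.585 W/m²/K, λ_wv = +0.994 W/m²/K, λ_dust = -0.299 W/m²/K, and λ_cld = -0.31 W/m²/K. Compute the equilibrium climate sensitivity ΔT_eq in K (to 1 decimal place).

7.6 K

Net feedback parameter λ = (−3.4) + (+0.585) + (+0.994) + (-0.299) + (-0.31) = -2.43 W/m²/K.
ΔT = −F/λ = −18.5/(-2.43) = 7.6 K.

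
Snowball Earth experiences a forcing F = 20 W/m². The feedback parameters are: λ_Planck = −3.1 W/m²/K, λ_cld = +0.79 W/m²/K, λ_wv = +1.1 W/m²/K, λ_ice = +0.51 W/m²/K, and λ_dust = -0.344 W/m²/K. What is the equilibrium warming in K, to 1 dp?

19.2 K

Net feedback parameter λ = (−3.1) + (+0.79) + (+1.1) + (+0.51) + (-0.344) = -1.044 W/m²/K.
ΔT = −F/λ = −20/(-1.044) = 19.2 K.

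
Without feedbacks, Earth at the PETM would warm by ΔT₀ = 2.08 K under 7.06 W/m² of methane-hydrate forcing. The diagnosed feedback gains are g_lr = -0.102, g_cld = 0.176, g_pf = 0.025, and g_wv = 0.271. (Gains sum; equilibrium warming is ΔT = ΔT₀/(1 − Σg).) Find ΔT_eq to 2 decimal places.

3.30 K

Total gain g = -0.102 + 0.176 + 0.025 + 0.271 = 0.37.
Amplification A = 1/(1 − 0.37) = 1.587.
ΔT = 2.08 × 1.587 = 3.30 K.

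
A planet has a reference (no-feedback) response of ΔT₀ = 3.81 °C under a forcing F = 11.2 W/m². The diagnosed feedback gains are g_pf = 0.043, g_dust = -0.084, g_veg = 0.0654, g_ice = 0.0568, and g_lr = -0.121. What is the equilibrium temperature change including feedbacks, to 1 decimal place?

Total gain g = 0.043 − 0.084 + 0.0654 + 0.0568 − 0.121 = -0.0398.
Amplification A = 1/(1 + 0.0398) = 0.9617.
ΔT = 3.81 × 0.9617 = 3.7 °C.

3.7 °C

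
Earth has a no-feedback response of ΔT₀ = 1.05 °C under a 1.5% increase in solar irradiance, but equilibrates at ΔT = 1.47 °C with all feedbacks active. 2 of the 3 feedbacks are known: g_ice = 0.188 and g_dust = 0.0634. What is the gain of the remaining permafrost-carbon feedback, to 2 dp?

0.03

Amplification A = ΔT/ΔT₀ = 1.47/1.05 = 1.4.
Total gain g = 1 − 1/A = 1 − 1/1.4 = 0.2857.
Known gains sum to 0.188 + 0.0634 = 0.2514.
g_pf = 0.2857 − 0.2514 = 0.03.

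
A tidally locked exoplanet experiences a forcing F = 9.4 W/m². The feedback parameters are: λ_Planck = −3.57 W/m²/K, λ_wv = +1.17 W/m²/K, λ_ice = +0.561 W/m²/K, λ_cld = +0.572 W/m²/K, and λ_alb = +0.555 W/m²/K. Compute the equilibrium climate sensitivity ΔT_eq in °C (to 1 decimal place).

13.2 °C

Net feedback parameter λ = (−3.57) + (+1.17) + (+0.561) + (+0.572) + (+0.555) = -0.712 W/m²/K.
ΔT = −F/λ = −9.4/(-0.712) = 13.2 °C.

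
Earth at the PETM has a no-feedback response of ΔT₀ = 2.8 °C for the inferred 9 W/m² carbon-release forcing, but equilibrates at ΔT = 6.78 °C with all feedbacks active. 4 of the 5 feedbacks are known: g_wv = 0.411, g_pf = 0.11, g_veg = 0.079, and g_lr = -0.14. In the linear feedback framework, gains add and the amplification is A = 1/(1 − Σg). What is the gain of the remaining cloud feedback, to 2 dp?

0.13

Amplification A = ΔT/ΔT₀ = 6.78/2.8 = 2.421.
Total gain g = 1 − 1/A = 1 − 1/2.421 = 0.5869.
Known gains sum to 0.411 + 0.11 + 0.079 − 0.14 = 0.46.
g_cld = 0.5869 − 0.46 = 0.13.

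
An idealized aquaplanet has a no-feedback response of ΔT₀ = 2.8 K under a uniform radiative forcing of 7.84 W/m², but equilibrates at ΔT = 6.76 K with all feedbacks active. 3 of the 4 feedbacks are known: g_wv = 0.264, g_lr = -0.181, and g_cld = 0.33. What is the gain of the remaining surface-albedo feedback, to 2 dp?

0.17

Amplification A = ΔT/ΔT₀ = 6.76/2.8 = 2.414.
Total gain g = 1 − 1/A = 1 − 1/2.414 = 0.5857.
Known gains sum to 0.264 − 0.181 + 0.33 = 0.413.
g_alb = 0.5857 − 0.413 = 0.17.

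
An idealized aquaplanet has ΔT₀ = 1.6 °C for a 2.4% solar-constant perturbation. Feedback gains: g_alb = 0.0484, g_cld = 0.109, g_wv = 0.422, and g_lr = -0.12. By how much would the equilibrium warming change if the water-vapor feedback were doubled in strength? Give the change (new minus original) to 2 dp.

10.53 °C

Original: g = 0.4594, ΔT = 1.6/(1−0.4594) = 2.9597 °C.
With doubled water-vapor: g' = 0.8814, ΔT' = 1.6/(1−0.8814) = 13.4907 °C.
Change = 13.4907 − 2.9597 = 10.53 °C.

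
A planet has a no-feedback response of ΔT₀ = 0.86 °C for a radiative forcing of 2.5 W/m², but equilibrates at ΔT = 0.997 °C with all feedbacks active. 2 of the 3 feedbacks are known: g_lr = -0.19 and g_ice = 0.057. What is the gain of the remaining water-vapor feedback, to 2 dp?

Amplification A = ΔT/ΔT₀ = 0.997/0.86 = 1.159.
Total gain g = 1 − 1/A = 1 − 1/1.159 = 0.1372.
Known gains sum to -0.19 + 0.057 = -0.133.
g_wv = 0.1372 + 0.133 = 0.27.

0.27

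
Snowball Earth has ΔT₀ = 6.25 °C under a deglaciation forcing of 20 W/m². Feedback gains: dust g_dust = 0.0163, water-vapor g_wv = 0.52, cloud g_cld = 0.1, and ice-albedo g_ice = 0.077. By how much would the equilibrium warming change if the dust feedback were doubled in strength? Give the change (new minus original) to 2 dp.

1.31 °C

Original: g = 0.7133, ΔT = 6.25/(1−0.7133) = 21.7998 °C.
With doubled dust: g' = 0.7296, ΔT' = 6.25/(1−0.7296) = 23.1139 °C.
Change = 23.1139 − 21.7998 = 1.31 °C.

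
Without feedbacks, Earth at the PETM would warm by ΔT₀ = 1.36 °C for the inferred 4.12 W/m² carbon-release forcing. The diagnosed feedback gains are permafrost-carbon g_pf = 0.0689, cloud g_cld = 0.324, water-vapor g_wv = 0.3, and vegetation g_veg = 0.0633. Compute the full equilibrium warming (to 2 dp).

5.58 °C

Total gain g = 0.0689 + 0.324 + 0.3 + 0.0633 = 0.7562.
Amplification A = 1/(1 − 0.7562) = 4.102.
ΔT = 1.36 × 4.102 = 5.58 °C.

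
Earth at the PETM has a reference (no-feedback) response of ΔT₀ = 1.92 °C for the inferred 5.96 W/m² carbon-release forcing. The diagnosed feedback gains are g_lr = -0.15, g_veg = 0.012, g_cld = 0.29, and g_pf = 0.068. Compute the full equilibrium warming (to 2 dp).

2.46 °C

Total gain g = -0.15 + 0.012 + 0.29 + 0.068 = 0.22.
Amplification A = 1/(1 − 0.22) = 1.282.
ΔT = 1.92 × 1.282 = 2.46 °C.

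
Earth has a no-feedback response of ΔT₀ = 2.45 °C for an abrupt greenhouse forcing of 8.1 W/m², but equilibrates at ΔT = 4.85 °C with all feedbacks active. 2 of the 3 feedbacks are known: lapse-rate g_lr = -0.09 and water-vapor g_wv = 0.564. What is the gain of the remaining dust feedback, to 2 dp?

Amplification A = ΔT/ΔT₀ = 4.85/2.45 = 1.98.
Total gain g = 1 − 1/A = 1 − 1/1.98 = 0.4949.
Known gains sum to -0.09 + 0.564 = 0.474.
g_dust = 0.4949 − 0.474 = 0.02.

0.02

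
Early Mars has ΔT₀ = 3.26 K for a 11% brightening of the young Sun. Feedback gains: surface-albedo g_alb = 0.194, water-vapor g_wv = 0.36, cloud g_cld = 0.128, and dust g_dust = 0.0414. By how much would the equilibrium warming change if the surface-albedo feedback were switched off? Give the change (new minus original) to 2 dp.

Original: g = 0.7234, ΔT = 3.26/(1−0.7234) = 11.7860 K.
Without surface-albedo: g' = 0.5294, ΔT' = 3.26/(1−0.5294) = 6.9273 K.
Change = 6.9273 − 11.7860 = -4.86 K.

-4.86 K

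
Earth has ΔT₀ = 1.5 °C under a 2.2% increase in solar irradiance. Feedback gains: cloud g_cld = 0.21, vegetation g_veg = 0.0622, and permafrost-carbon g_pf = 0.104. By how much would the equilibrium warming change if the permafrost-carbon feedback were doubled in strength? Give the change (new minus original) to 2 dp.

Original: g = 0.3762, ΔT = 1.5/(1−0.3762) = 2.4046 °C.
With doubled permafrost-carbon: g' = 0.4802, ΔT' = 1.5/(1−0.4802) = 2.8857 °C.
Change = 2.8857 − 2.4046 = 0.48 °C.

0.48 °C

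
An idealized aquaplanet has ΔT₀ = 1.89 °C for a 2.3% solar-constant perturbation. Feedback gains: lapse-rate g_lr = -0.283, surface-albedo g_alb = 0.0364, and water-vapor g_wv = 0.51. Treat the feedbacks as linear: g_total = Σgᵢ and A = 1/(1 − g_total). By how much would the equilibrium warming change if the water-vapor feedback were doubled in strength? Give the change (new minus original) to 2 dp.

5.77 °C

Original: g = 0.2634, ΔT = 1.89/(1−0.2634) = 2.5658 °C.
With doubled water-vapor: g' = 0.7734, ΔT' = 1.89/(1−0.7734) = 8.3407 °C.
Change = 8.3407 − 2.5658 = 5.77 °C.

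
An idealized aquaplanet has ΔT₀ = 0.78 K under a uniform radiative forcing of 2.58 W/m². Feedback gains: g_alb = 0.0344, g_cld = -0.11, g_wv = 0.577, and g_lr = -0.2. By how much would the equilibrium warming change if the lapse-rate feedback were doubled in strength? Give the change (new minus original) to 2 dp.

Original: g = 0.3014, ΔT = 0.78/(1−0.3014) = 1.1165 K.
With doubled lapse-rate: g' = 0.1014, ΔT' = 0.78/(1−0.1014) = 0.8680 K.
Change = 0.8680 − 1.1165 = -0.25 K.

-0.25 K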